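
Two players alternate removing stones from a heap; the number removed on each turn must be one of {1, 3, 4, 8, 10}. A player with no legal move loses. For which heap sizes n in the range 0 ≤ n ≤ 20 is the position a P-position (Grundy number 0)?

0, 2, 7, 9, 14, 16

G(0) = 0
G(1) = mex{0} = 1
G(2) = mex{1} = 0
G(3) = mex{0,0} = 1
G(4) = mex{1,1,0} = 2
G(5) = mex{2,0,1} = 3
G(6) = mex{3,1,0} = 2
G(7) = mex{2,2,1} = 0
G(8) = mex{0,3,2,0} = 1
G(9) = mex{1,2,3,1} = 0
G(10) = mex{0,0,2,0,0} = 1
G(11) = mex{1,1,0,1,1} = 2
G(12) = mex{2,0,1,2,0} = 3
G(13) = mex{3,1,0,3,1} = 2
G(14) = mex{2,2,1,2,2} = 0
G(15) = mex{0,3,2,0,3} = 1
G(16) = mex{1,2,3,1,2} = 0
G(17) = mex{0,0,2,0,0} = 1
G(18) = mex{1,1,0,1,1} = 2
G(19) = mex{2,0,1,2,0} = 3
G(20) = mex{3,1,0,3,1} = 2
P-positions are exactly the n with G(n) = 0.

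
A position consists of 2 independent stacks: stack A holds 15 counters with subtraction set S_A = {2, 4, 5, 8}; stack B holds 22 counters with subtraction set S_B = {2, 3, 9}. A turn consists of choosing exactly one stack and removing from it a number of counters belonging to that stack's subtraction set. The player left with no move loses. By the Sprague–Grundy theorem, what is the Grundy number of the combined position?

1

Stack A, S = {2, 4, 5, 8}:
n :  0  1  2  3  4  5  6  7  8  9 10 11 12 13 14 15
G :  0  0  1  1  2  2  3  0  4  1  0  2  1  0  2  1
G_A(15) = 1.
Stack B, S = {2, 3, 9}:
G(0) = 0
G(1) = mex{} = 0
G(2) = mex{0} = 1
G(3) = mex{0,0} = 1
G(4) = mex{1,0} = 2
G(5) = mex{1,1} = 0
G(6) = mex{2,1} = 0
G(7) = mex{0,2} = 1
G(8) = mex{0,0} = 1
G(9) = mex{1,0,0} = 2
G(10) = mex{1,1,0} = 2
G(11) = mex{2,1,1} = 0
G(12) = mex{2,2,1} = 0
G(13) = mex{0,2,2} = 1
G(14) = mex{0,0,0} = 1
G(15) = mex{1,0,0} = 2
G(16) = mex{1,1,1} = 0
G(17) = mex{2,1,1} = 0
G(18) = mex{0,2,2} = 1
G(19) = mex{0,0,2} = 1
G(20) = mex{1,0,0} = 2
G(21) = mex{1,1,0} = 2
G(22) = mex{2,1,1} = 0
G_B(22) = 0.
Combined Grundy value = 1 ⊕ 0 = 1.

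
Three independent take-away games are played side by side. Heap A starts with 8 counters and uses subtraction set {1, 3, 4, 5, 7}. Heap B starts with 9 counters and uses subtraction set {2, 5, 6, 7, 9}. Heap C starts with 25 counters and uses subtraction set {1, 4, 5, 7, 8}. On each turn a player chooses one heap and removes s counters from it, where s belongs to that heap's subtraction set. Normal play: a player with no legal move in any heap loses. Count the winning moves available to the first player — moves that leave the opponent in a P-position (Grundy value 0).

5

Heap A, S = {1, 3, 4, 5, 7}:
n : 0 1 2 3 4 5 6 7 8
G : 0 1 0 1 2 3 2 3 0
G_A(8) = 0.
Heap B, S = {2, 5, 6, 7, 9}:
G(0) = 0
G(1) = mex{} = 0
G(2) = mex{0} = 1
G(3) = mex{0} = 1
G(4) = mex{1} = 0
G(5) = mex{1,0} = 2
G(6) = mex{0,0,0} = 1
G(7) = mex{2,1,0,0} = 3
G(8) = mex{1,1,1,0} = 2
G(9) = mex{3,0,1,1,0} = 2
G_B(9) = 2.
Heap C, S = {1, 4, 5, 7, 8}:
n :  0  1  2  3  4  5  6  7  8  9 10 11 12 13 14 15 16 17 18 19 20 21 22 23 24 25
G :  0  1  0  1  2  3  2  3  4  5  4  0  1  0  1  2  3  2  3  4  5  4  0  1  0  1
G_C(25) = 1.
Combined Grundy value = 0 ⊕ 2 ⊕ 1 = 3.
A winning move leaves total XOR = 0, i.e. changes one component's Grundy value g to g ⊕ X where X is the current total.
Heap A: need g' = 0⊕3 = 3. Options: 8−1→G=3, 8−3→G=3, 8−4→G=2, 8−5→G=1, 8−7→G=1. Hits: 2.
Heap B: need g' = 2⊕3 = 1. Options: 9−2→G=3, 9−5→G=0, 9−6→G=1, 9−7→G=1, 9−9→G=0. Hits: 2.
Heap C: need g' = 1⊕3 = 2. Options: 25−1→G=0, 25−4→G=4, 25−5→G=5, 25−7→G=3, 25−8→G=2. Hits: 1.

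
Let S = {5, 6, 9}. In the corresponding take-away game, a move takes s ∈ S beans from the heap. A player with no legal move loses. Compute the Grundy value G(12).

n :  0  1  2  3  4  5  6  7  8  9 10 11 12
G :  0  0  0  0  0  1  1  1  1  1  2  2  2

2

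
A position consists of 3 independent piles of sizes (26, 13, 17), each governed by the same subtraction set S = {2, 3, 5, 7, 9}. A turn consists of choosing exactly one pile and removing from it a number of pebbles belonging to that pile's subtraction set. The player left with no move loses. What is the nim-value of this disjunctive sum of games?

0

All piles use S = {2, 3, 5, 7, 9}:
n :  0  1  2  3  4  5  6  7  8  9 10 11 12 13 14 15 16 17 18 19 20 21 22 23 24 25 26
G :  0  0  1  1  2  2  3  3  4  4  5  0  0  1  1  2  2  3  3  4  4  5  0  0  1  1  2
Pile A: G(26) = 2.
Pile B: G(13) = 1.
Pile C: G(17) = 3.
Combined Grundy value = 2 ⊕ 1 ⊕ 3 = 0.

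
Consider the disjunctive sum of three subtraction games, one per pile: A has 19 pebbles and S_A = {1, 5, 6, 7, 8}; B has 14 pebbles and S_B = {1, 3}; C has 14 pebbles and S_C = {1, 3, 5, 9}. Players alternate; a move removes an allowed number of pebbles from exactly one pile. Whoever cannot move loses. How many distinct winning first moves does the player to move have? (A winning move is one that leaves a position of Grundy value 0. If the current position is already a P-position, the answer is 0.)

1

Pile A, S = {1, 5, 6, 7, 8}:
n :  0  1  2  3  4  5  6  7  8  9 10 11 12 13 14 15 16 17 18 19
G :  0  1  0  1  0  1  2  3  2  3  2  3  4  0  1  0  1  0  1  2
G_A(19) = 2.
Pile B, S = {1, 3}:
n :  0  1  2  3  4  5  6  7  8  9 10 11 12 13 14
G :  0  1  0  1  0  1  0  1  0  1  0  1  0  1  0
G_B(14) = 0.
Pile C, S = {1, 3, 5, 9}:
n :  0  1  2  3  4  5  6  7  8  9 10 11 12 13 14
G :  0  1  0  1  0  1  0  1  0  1  0  1  0  1  0
G_C(14) = 0.
Combined Grundy value = 2 ⊕ 0 ⊕ 0 = 2.
A winning move leaves total XOR = 0, i.e. changes one component's Grundy value g to g ⊕ X where X is the current total.
Pile A: need g' = 2⊕2 = 0. Options: 19−1→G=1, 19−5→G=1, 19−6→G=0, 19−7→G=4, 19−8→G=3. Hits: 1.
Pile B: need g' = 0⊕2 = 2. Options: 14−1→G=1, 14−3→G=1. Hits: 0.
Pile C: need g' = 0⊕2 = 2. Options: 14−1→G=1, 14−3→G=1, 14−5→G=1, 14−9→G=1. Hits: 0.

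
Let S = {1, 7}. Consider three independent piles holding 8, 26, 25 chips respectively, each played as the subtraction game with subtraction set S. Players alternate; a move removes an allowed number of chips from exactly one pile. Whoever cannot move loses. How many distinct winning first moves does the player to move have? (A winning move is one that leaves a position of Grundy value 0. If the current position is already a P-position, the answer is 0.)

6

All piles use S = {1, 7}:
n :  0  1  2  3  4  5  6  7  8  9 10 11 12 13 14 15 16 17 18 19 20 21 22 23 24 25 26
G :  0  1  0  1  0  1  0  1  0  1  0  1  0  1  0  1  0  1  0  1  0  1  0  1  0  1  0
Pile A: G(8) = 0.
Pile B: G(26) = 0.
Pile C: G(25) = 1.
Combined Grundy value = 0 ⊕ 0 ⊕ 1 = 1.
A winning move leaves total XOR = 0, i.e. changes one component's Grundy value g to g ⊕ X where X is the current total.
Pile A: need g' = 0⊕1 = 1. Options: 8−1→G=1, 8−7→G=1. Hits: 2.
Pile B: need g' = 0⊕1 = 1. Options: 26−1→G=1, 26−7→G=1. Hits: 2.
Pile C: need g' = 1⊕1 = 0. Options: 25−1→G=0, 25−7→G=0. Hits: 2.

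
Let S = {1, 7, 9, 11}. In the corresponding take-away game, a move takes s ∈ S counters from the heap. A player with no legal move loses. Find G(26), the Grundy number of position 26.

0

n :  0  1  2  3  4  5  6  7  8  9 10 11 12 13 14 15 16 17 18 19 20 21 22 23 24 25 26
G :  0  1  0  1  0  1  0  1  0  1  0  1  0  1  0  1  0  1  0  1  0  1  0  1  0  1  0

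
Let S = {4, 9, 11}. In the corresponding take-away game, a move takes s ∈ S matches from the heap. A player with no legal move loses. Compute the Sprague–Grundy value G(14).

3

n :  0  1  2  3  4  5  6  7  8  9 10 11 12 13 14
G :  0  0  0  0  1  1  1  1  0  2  2  2  1  3  3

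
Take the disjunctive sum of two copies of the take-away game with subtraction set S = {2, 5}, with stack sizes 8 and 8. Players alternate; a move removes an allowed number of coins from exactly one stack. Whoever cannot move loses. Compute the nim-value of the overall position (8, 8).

All stacks use S = {2, 5}:
G(0) = 0
G(1) = mex{} = 0
G(2) = mex{0} = 1
G(3) = mex{0} = 1
G(4) = mex{1} = 0
G(5) = mex{1,0} = 2
G(6) = mex{0,0} = 1
G(7) = mex{2,1} = 0
G(8) = mex{1,1} = 0
Stack A: G(8) = 0.
Stack B: G(8) = 0.
Combined Grundy value = 0 ⊕ 0 = 0.

0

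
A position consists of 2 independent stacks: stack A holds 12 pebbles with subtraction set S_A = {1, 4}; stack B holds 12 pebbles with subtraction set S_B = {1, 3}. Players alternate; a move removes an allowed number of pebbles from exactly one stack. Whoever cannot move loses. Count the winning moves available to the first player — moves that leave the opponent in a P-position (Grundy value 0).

0

Stack A, S = {1, 4}:
n :  0  1  2  3  4  5  6  7  8  9 10 11 12
G :  0  1  0  1  2  0  1  0  1  2  0  1  0
G_A(12) = 0.
Stack B, S = {1, 3}:
n :  0  1  2  3  4  5  6  7  8  9 10 11 12
G :  0  1  0  1  0  1  0  1  0  1  0  1  0
G_B(12) = 0.
Combined Grundy value = 0 ⊕ 0 = 0.
A winning move leaves total XOR = 0, i.e. changes one component's Grundy value g to g ⊕ X where X is the current total.
Stack A: target g' = 0⊕0 = 0, but every legal move changes the Grundy value (mex property), so 0 moves.
Stack B: target g' = 0⊕0 = 0, but every legal move changes the Grundy value (mex property), so 0 moves.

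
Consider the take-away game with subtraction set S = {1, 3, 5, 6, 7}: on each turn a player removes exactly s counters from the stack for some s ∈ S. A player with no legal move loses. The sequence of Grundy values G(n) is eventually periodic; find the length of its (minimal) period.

n :  0  1  2  3  4  5  6  7  8  9 10 11 12 13 14 15 16 17 18 19 20 21 22 23 24 25
G :  0  1  0  1  0  1  2  3  2  3  2  3  0  1  0  1  0  1  2  3  2  3  2  3  0  1
G(n+12) = G(n) holds for n = 0,…,6 (a full window of length max(S) = 7), so the sequence is purely periodic with period 12.

12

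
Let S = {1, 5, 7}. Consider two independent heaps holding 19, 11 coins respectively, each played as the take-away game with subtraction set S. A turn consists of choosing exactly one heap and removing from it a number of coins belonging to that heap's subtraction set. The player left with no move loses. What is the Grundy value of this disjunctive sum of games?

0

All heaps use S = {1, 5, 7}:
G(0) = 0
G(1) = mex{0} = 1
G(2) = mex{1} = 0
G(3) = mex{0} = 1
G(4) = mex{1} = 0
G(5) = mex{0,0} = 1
G(6) = mex{1,1} = 0
G(7) = mex{0,0,0} = 1
G(8) = mex{1,1,1} = 0
G(9) = mex{0,0,0} = 1
G(10) = mex{1,1,1} = 0
G(11) = mex{0,0,0} = 1
G(12) = mex{1,1,1} = 0
G(13) = mex{0,0,0} = 1
G(14) = mex{1,1,1} = 0
G(15) = mex{0,0,0} = 1
G(16) = mex{1,1,1} = 0
G(17) = mex{0,0,0} = 1
G(18) = mex{1,1,1} = 0
G(19) = mex{0,0,0} = 1
Heap A: G(19) = 1.
Heap B: G(11) = 1.
Combined Grundy value = 1 ⊕ 1 = 0.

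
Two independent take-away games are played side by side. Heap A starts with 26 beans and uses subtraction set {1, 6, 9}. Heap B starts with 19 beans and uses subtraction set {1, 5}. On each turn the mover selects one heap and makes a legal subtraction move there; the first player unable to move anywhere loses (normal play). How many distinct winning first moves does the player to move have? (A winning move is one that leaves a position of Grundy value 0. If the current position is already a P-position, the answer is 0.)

2

Heap A, S = {1, 6, 9}:
G(0) = 0
G(1) = mex{0} = 1
G(2) = mex{1} = 0
G(3) = mex{0} = 1
G(4) = mex{1} = 0
G(5) = mex{0} = 1
G(6) = mex{1,0} = 2
G(7) = mex{2,1} = 0
G(8) = mex{0,0} = 1
G(9) = mex{1,1,0} = 2
G(10) = mex{2,0,1} = 3
G(11) = mex{3,1,0} = 2
G(12) = mex{2,2,1} = 0
G(13) = mex{0,0,0} = 1
G(14) = mex{1,1,1} = 0
G(15) = mex{0,2,2} = 1
G(16) = mex{1,3,0} = 2
G(17) = mex{2,2,1} = 0
G(18) = mex{0,0,2} = 1
G(19) = mex{1,1,3} = 0
G(20) = mex{0,0,2} = 1
G(21) = mex{1,1,0} = 2
G(22) = mex{2,2,1} = 0
G(23) = mex{0,0,0} = 1
G(24) = mex{1,1,1} = 0
G(25) = mex{0,0,2} = 1
G(26) = mex{1,1,0} = 2
G_A(26) = 2.
Heap B, S = {1, 5}:
n :  0  1  2  3  4  5  6  7  8  9 10 11 12 13 14 15 16 17 18 19
G :  0  1  0  1  0  1  0  1  0  1  0  1  0  1  0  1  0  1  0  1
G_B(19) = 1.
Combined Grundy value = 2 ⊕ 1 = 3.
A winning move leaves total XOR = 0, i.e. changes one component's Grundy value g to g ⊕ X where X is the current total.
Heap A: need g' = 2⊕3 = 1. Options: 26−1→G=1, 26−6→G=1, 26−9→G=0. Hits: 2.
Heap B: need g' = 1⊕3 = 2. Options: 19−1→G=0, 19−5→G=0. Hits: 0.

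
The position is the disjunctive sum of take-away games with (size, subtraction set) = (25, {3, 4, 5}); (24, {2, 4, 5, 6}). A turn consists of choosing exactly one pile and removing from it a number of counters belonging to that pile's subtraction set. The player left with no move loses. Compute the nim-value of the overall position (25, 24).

0

Pile A, S = {3, 4, 5}:
n :  0  1  2  3  4  5  6  7  8  9 10 11 12 13 14 15 16 17 18 19 20 21 22 23 24 25
G :  0  0  0  1  1  1  2  2  0  0  0  1  1  1  2  2  0  0  0  1  1  1  2  2  0  0
G_A(25) = 0.
Pile B, S = {2, 4, 5, 6}:
G(0) = 0
G(1) = mex{} = 0
G(2) = mex{0} = 1
G(3) = mex{0} = 1
G(4) = mex{1,0} = 2
G(5) = mex{1,0,0} = 2
G(6) = mex{2,1,0,0} = 3
G(7) = mex{2,1,1,0} = 3
G(8) = mex{3,2,1,1} = 0
G(9) = mex{3,2,2,1} = 0
G(10) = mex{0,3,2,2} = 1
G(11) = mex{0,3,3,2} = 1
G(12) = mex{1,0,3,3} = 2
G(13) = mex{1,0,0,3} = 2
G(14) = mex{2,1,0,0} = 3
G(15) = mex{2,1,1,0} = 3
G(16) = mex{3,2,1,1} = 0
G(17) = mex{3,2,2,1} = 0
G(18) = mex{0,3,2,2} = 1
G(19) = mex{0,3,3,2} = 1
G(20) = mex{1,0,3,3} = 2
G(21) = mex{1,0,0,3} = 2
G(22) = mex{2,1,0,0} = 3
G(23) = mex{2,1,1,0} = 3
G(24) = mex{3,2,1,1} = 0
G_B(24) = 0.
Combined Grundy value = 0 ⊕ 0 = 0.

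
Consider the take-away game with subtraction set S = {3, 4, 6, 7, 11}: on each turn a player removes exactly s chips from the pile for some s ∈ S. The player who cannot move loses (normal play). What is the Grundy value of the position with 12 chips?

4

G(0) = 0
G(1) = mex{} = 0
G(2) = mex{} = 0
G(3) = mex{0} = 1
G(4) = mex{0,0} = 1
G(5) = mex{0,0} = 1
G(6) = mex{1,0,0} = 2
G(7) = mex{1,1,0,0} = 2
G(8) = mex{1,1,0,0} = 2
G(9) = mex{2,1,1,0} = 3
G(10) = mex{2,2,1,1} = 0
G(11) = mex{2,2,1,1,0} = 3
G(12) = mex{3,2,2,1,0} = 4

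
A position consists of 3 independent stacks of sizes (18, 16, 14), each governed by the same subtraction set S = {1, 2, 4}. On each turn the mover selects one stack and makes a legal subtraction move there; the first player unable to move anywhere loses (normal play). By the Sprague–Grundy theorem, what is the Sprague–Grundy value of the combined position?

All stacks use S = {1, 2, 4}:
n :  0  1  2  3  4  5  6  7  8  9 10 11 12 13 14 15 16 17 18
G :  0  1  2  0  1  2  0  1  2  0  1  2  0  1  2  0  1  2  0
Stack A: G(18) = 0.
Stack B: G(16) = 1.
Stack C: G(14) = 2.
Combined Grundy value = 0 ⊕ 1 ⊕ 2 = 3.

3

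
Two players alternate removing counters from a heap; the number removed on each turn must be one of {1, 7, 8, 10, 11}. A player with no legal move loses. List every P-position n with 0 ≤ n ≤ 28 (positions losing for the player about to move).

G(0) = 0
G(1) = mex{0} = 1
G(2) = mex{1} = 0
G(3) = mex{0} = 1
G(4) = mex{1} = 0
G(5) = mex{0} = 1
G(6) = mex{1} = 0
G(7) = mex{0,0} = 1
G(8) = mex{1,1,0} = 2
G(9) = mex{2,0,1} = 3
G(10) = mex{3,1,0,0} = 2
G(11) = mex{2,0,1,1,0} = 3
G(12) = mex{3,1,0,0,1} = 2
G(13) = mex{2,0,1,1,0} = 3
G(14) = mex{3,1,0,0,1} = 2
G(15) = mex{2,2,1,1,0} = 3
G(16) = mex{3,3,2,0,1} = 4
G(17) = mex{4,2,3,1,0} = 5
G(18) = mex{5,3,2,2,1} = 0
G(19) = mex{0,2,3,3,2} = 1
G(20) = mex{1,3,2,2,3} = 0
G(21) = mex{0,2,3,3,2} = 1
G(22) = mex{1,3,2,2,3} = 0
G(23) = mex{0,4,3,3,2} = 1
G(24) = mex{1,5,4,2,3} = 0
G(25) = mex{0,0,5,3,2} = 1
G(26) = mex{1,1,0,4,3} = 2
G(27) = mex{2,0,1,5,4} = 3
G(28) = mex{3,1,0,0,5} = 2
P-positions are exactly the n with G(n) = 0.

0, 2, 4, 6, 18, 20, 22, 24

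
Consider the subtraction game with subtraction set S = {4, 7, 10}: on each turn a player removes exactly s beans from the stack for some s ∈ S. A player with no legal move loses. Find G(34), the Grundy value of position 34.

G(0) = 0
G(1) = mex{} = 0
G(2) = mex{} = 0
G(3) = mex{} = 0
G(4) = mex{0} = 1
G(5) = mex{0} = 1
G(6) = mex{0} = 1
G(7) = mex{0,0} = 1
G(8) = mex{1,0} = 2
G(9) = mex{1,0} = 2
G(10) = mex{1,0,0} = 2
G(11) = mex{1,1,0} = 2
G(12) = mex{2,1,0} = 3
G(13) = mex{2,1,0} = 3
G(14) = mex{2,1,1} = 0
G(15) = mex{2,2,1} = 0
G(16) = mex{3,2,1} = 0
G(17) = mex{3,2,1} = 0
G(18) = mex{0,2,2} = 1
G(19) = mex{0,3,2} = 1
G(20) = mex{0,3,2} = 1
G(21) = mex{0,0,2} = 1
G(22) = mex{1,0,3} = 2
G(23) = mex{1,0,3} = 2
G(24) = mex{1,0,0} = 2
G(25) = mex{1,1,0} = 2
G(26) = mex{2,1,0} = 3
G(27) = mex{2,1,0} = 3
G(28) = mex{2,1,1} = 0
G(29) = mex{2,2,1} = 0
G(30) = mex{3,2,1} = 0
G(31) = mex{3,2,1} = 0
G(32) = mex{0,2,2} = 1
G(33) = mex{0,3,2} = 1
G(34) = mex{0,3,2} = 1

1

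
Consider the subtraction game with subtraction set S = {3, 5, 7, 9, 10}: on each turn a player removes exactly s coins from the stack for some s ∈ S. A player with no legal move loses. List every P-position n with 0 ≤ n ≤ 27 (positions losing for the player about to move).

n :  0  1  2  3  4  5  6  7  8  9 10 11 12 13 14 15 16 17 18 19 20 21 22 23 24 25 26 27
G :  0  0  0  1  1  1  2  2  2  3  3  3  4  0  0  0  1  1  1  2  2  2  3  3  3  4  0  0
P-positions are exactly the n with G(n) = 0.

0, 1, 2, 13, 14, 15, 26, 27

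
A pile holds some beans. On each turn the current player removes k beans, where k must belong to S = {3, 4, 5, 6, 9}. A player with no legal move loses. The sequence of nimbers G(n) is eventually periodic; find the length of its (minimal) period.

12

G(0) = 0
G(1) = mex{} = 0
G(2) = mex{} = 0
G(3) = mex{0} = 1
G(4) = mex{0,0} = 1
G(5) = mex{0,0,0} = 1
G(6) = mex{1,0,0,0} = 2
G(7) = mex{1,1,0,0} = 2
G(8) = mex{1,1,1,0} = 2
G(9) = mex{2,1,1,1,0} = 3
G(10) = mex{2,2,1,1,0} = 3
G(11) = mex{2,2,2,1,0} = 3
G(12) = mex{3,2,2,2,1} = 0
G(13) = mex{3,3,2,2,1} = 0
G(14) = mex{3,3,3,2,1} = 0
G(15) = mex{0,3,3,3,2} = 1
G(16) = mex{0,0,3,3,2} = 1
G(17) = mex{0,0,0,3,2} = 1
G(18) = mex{1,0,0,0,3} = 2
G(19) = mex{1,1,0,0,3} = 2
G(20) = mex{1,1,1,0,3} = 2
G(21) = mex{2,1,1,1,0} = 3
G(22) = mex{2,2,1,1,0} = 3
G(23) = mex{2,2,2,1,0} = 3
G(24) = mex{3,2,2,2,1} = 0
G(25) = mex{3,3,2,2,1} = 0
G(n+12) = G(n) holds for n = 0,…,8 (a full window of length max(S) = 9), so the sequence is purely periodic with period 12.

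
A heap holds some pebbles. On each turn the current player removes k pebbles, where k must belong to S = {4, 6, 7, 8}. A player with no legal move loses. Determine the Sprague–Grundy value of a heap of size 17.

n :  0  1  2  3  4  5  6  7  8  9 10 11 12 13 14 15 16 17
G :  0  0  0  0  1  1  1  1  2  2  2  2  0  0  0  0  1  1

1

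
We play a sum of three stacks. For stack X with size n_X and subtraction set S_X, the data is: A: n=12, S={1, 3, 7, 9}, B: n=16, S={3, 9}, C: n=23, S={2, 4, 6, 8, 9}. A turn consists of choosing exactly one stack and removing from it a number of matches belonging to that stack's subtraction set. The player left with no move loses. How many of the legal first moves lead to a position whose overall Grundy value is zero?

7

Stack A, S = {1, 3, 7, 9}:
G(0) = 0
G(1) = mex{0} = 1
G(2) = mex{1} = 0
G(3) = mex{0,0} = 1
G(4) = mex{1,1} = 0
G(5) = mex{0,0} = 1
G(6) = mex{1,1} = 0
G(7) = mex{0,0,0} = 1
G(8) = mex{1,1,1} = 0
G(9) = mex{0,0,0,0} = 1
G(10) = mex{1,1,1,1} = 0
G(11) = mex{0,0,0,0} = 1
G(12) = mex{1,1,1,1} = 0
G_A(12) = 0.
Stack B, S = {3, 9}:
n :  0  1  2  3  4  5  6  7  8  9 10 11 12 13 14 15 16
G :  0  0  0  1  1  1  0  0  0  1  1  1  0  0  0  1  1
G_B(16) = 1.
Stack C, S = {2, 4, 6, 8, 9}:
G(0) = 0
G(1) = mex{} = 0
G(2) = mex{0} = 1
G(3) = mex{0} = 1
G(4) = mex{1,0} = 2
G(5) = mex{1,0} = 2
G(6) = mex{2,1,0} = 3
G(7) = mex{2,1,0} = 3
G(8) = mex{3,2,1,0} = 4
G(9) = mex{3,2,1,0,0} = 4
G(10) = mex{4,3,2,1,0} = 5
G(11) = mex{4,3,2,1,1} = 0
G(12) = mex{5,4,3,2,1} = 0
G(13) = mex{0,4,3,2,2} = 1
G(14) = mex{0,5,4,3,2} = 1
G(15) = mex{1,0,4,3,3} = 2
G(16) = mex{1,0,5,4,3} = 2
G(17) = mex{2,1,0,4,4} = 3
G(18) = mex{2,1,0,5,4} = 3
G(19) = mex{3,2,1,0,5} = 4
G(20) = mex{3,2,1,0,0} = 4
G(21) = mex{4,3,2,1,0} = 5
G(22) = mex{4,3,2,1,1} = 0
G(23) = mex{5,4,3,2,1} = 0
G_C(23) = 0.
Combined Grundy value = 0 ⊕ 1 ⊕ 0 = 1.
A winning move leaves total XOR = 0, i.e. changes one component's Grundy value g to g ⊕ X where X is the current total.
Stack A: need g' = 0⊕1 = 1. Options: 12−1→G=1, 12−3→G=1, 12−7→G=1, 12−9→G=1. Hits: 4.
Stack B: need g' = 1⊕1 = 0. Options: 16−3→G=0, 16−9→G=0. Hits: 2.
Stack C: need g' = 0⊕1 = 1. Options: 23−2→G=5, 23−4→G=4, 23−6→G=3, 23−8→G=2, 23−9→G=1. Hits: 1.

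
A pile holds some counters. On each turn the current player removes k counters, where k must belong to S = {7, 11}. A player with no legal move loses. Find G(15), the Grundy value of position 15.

2

n :  0  1  2  3  4  5  6  7  8  9 10 11 12 13 14 15
G :  0  0  0  0  0  0  0  1  1  1  1  1  1  1  2  2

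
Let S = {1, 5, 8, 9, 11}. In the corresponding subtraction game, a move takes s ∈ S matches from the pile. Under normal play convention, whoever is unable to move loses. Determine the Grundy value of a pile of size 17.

1

G(0) = 0
G(1) = mex{0} = 1
G(2) = mex{1} = 0
G(3) = mex{0} = 1
G(4) = mex{1} = 0
G(5) = mex{0,0} = 1
G(6) = mex{1,1} = 0
G(7) = mex{0,0} = 1
G(8) = mex{1,1,0} = 2
G(9) = mex{2,0,1,0} = 3
G(10) = mex{3,1,0,1} = 2
G(11) = mex{2,0,1,0,0} = 3
G(12) = mex{3,1,0,1,1} = 2
G(13) = mex{2,2,1,0,0} = 3
G(14) = mex{3,3,0,1,1} = 2
G(15) = mex{2,2,1,0,0} = 3
G(16) = mex{3,3,2,1,1} = 0
G(17) = mex{0,2,3,2,0} = 1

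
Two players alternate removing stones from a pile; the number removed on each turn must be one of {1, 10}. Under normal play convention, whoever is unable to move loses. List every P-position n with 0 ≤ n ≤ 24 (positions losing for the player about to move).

G(0) = 0
G(1) = mex{0} = 1
G(2) = mex{1} = 0
G(3) = mex{0} = 1
G(4) = mex{1} = 0
G(5) = mex{0} = 1
G(6) = mex{1} = 0
G(7) = mex{0} = 1
G(8) = mex{1} = 0
G(9) = mex{0} = 1
G(10) = mex{1,0} = 2
G(11) = mex{2,1} = 0
G(12) = mex{0,0} = 1
G(13) = mex{1,1} = 0
G(14) = mex{0,0} = 1
G(15) = mex{1,1} = 0
G(16) = mex{0,0} = 1
G(17) = mex{1,1} = 0
G(18) = mex{0,0} = 1
G(19) = mex{1,1} = 0
G(20) = mex{0,2} = 1
G(21) = mex{1,0} = 2
G(22) = mex{2,1} = 0
G(23) = mex{0,0} = 1
G(24) = mex{1,1} = 0
P-positions are exactly the n with G(n) = 0.

0, 2, 4, 6, 8, 11, 13, 15, 17, 19, 22, 24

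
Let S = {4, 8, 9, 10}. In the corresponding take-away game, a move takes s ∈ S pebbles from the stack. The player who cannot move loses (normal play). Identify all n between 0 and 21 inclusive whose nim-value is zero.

n :  0  1  2  3  4  5  6  7  8  9 10 11 12 13 14 15 16 17 18 19 20 21
G :  0  0  0  0  1  1  1  1  2  2  2  2  3  3  0  0  0  0  1  1  1  1
P-positions are exactly the n with G(n) = 0.

0, 1, 2, 3, 14, 15, 16, 17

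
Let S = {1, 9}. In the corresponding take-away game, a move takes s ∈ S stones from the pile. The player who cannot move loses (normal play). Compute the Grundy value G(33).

G(0) = 0
G(1) = mex{0} = 1
G(2) = mex{1} = 0
G(3) = mex{0} = 1
G(4) = mex{1} = 0
G(5) = mex{0} = 1
G(6) = mex{1} = 0
G(7) = mex{0} = 1
G(8) = mex{1} = 0
G(9) = mex{0,0} = 1
G(10) = mex{1,1} = 0
G(11) = mex{0,0} = 1
G(12) = mex{1,1} = 0
G(13) = mex{0,0} = 1
G(14) = mex{1,1} = 0
G(15) = mex{0,0} = 1
G(16) = mex{1,1} = 0
G(17) = mex{0,0} = 1
G(18) = mex{1,1} = 0
G(19) = mex{0,0} = 1
G(20) = mex{1,1} = 0
G(21) = mex{0,0} = 1
G(22) = mex{1,1} = 0
G(23) = mex{0,0} = 1
G(24) = mex{1,1} = 0
G(25) = mex{0,0} = 1
G(26) = mex{1,1} = 0
G(27) = mex{0,0} = 1
G(28) = mex{1,1} = 0
G(29) = mex{0,0} = 1
G(30) = mex{1,1} = 0
G(31) = mex{0,0} = 1
G(32) = mex{1,1} = 0
G(33) = mex{0,0} = 1

1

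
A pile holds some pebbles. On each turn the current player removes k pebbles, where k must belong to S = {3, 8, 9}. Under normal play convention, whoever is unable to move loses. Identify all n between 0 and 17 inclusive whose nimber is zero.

n :  0  1  2  3  4  5  6  7  8  9 10 11 12 13 14 15 16 17
G :  0  0  0  1  1  1  0  0  2  1  1  3  0  0  2  1  1  0
P-positions are exactly the n with G(n) = 0.

0, 1, 2, 6, 7, 12, 13, 17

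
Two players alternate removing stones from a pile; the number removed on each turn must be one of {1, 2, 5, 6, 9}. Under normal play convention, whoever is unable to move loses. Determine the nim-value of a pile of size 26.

n :  0  1  2  3  4  5  6  7  8  9 10 11 12 13 14 15 16 17 18 19 20 21 22 23 24 25 26
G :  0  1  2  0  1  2  3  0  1  2  0  1  2  3  0  1  2  0  1  2  3  0  1  2  0  1  2

2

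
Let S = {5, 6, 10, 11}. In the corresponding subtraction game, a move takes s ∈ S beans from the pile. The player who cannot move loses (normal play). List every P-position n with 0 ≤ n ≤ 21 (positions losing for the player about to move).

0, 1, 2, 3, 4, 16, 17, 18, 19, 20

n :  0  1  2  3  4  5  6  7  8  9 10 11 12 13 14 15 16 17 18 19 20 21
G :  0  0  0  0  0  1  1  1  1  1  2  2  2  2  2  3  0  0  0  0  0  1
P-positions are exactly the n with G(n) = 0.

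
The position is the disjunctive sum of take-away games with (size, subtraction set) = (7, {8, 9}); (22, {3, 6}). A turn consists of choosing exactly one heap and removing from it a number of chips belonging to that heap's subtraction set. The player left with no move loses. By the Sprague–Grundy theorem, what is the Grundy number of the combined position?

1

Heap A, S = {8, 9}:
G(0) = 0
G(1) = mex{} = 0
G(2) = mex{} = 0
G(3) = mex{} = 0
G(4) = mex{} = 0
G(5) = mex{} = 0
G(6) = mex{} = 0
G(7) = mex{} = 0
G_A(7) = 0.
Heap B, S = {3, 6}:
n :  0  1  2  3  4  5  6  7  8  9 10 11 12 13 14 15 16 17 18 19 20 21 22
G :  0  0  0  1  1  1  2  2  2  0  0  0  1  1  1  2  2  2  0  0  0  1  1
G_B(22) = 1.
Combined Grundy value = 0 ⊕ 1 = 1.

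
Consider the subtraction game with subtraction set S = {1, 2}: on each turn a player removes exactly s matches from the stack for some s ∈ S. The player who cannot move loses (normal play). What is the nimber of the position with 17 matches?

n :  0  1  2  3  4  5  6  7  8  9 10 11 12 13 14 15 16 17
G :  0  1  2  0  1  2  0  1  2  0  1  2  0  1  2  0  1  2

2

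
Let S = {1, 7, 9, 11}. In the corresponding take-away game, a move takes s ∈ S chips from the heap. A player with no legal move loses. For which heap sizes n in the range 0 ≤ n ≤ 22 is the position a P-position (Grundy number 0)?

G(0) = 0
G(1) = mex{0} = 1
G(2) = mex{1} = 0
G(3) = mex{0} = 1
G(4) = mex{1} = 0
G(5) = mex{0} = 1
G(6) = mex{1} = 0
G(7) = mex{0,0} = 1
G(8) = mex{1,1} = 0
G(9) = mex{0,0,0} = 1
G(10) = mex{1,1,1} = 0
G(11) = mex{0,0,0,0} = 1
G(12) = mex{1,1,1,1} = 0
G(13) = mex{0,0,0,0} = 1
G(14) = mex{1,1,1,1} = 0
G(15) = mex{0,0,0,0} = 1
G(16) = mex{1,1,1,1} = 0
G(17) = mex{0,0,0,0} = 1
G(18) = mex{1,1,1,1} = 0
G(19) = mex{0,0,0,0} = 1
G(20) = mex{1,1,1,1} = 0
G(21) = mex{0,0,0,0} = 1
G(22) = mex{1,1,1,1} = 0
P-positions are exactly the n with G(n) = 0.

0, 2, 4, 6, 8, 10, 12, 14, 16, 18, 20, 22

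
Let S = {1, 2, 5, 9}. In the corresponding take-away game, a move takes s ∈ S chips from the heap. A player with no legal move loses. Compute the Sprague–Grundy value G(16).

n :  0  1  2  3  4  5  6  7  8  9 10 11 12 13 14 15 16
G :  0  1  2  0  1  2  0  1  2  3  0  1  2  0  1  2  0

0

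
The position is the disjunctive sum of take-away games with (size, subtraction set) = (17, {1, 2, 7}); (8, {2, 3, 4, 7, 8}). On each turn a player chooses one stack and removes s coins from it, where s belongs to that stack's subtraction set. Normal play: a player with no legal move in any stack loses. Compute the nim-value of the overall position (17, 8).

3

Stack A, S = {1, 2, 7}:
G(0) = 0
G(1) = mex{0} = 1
G(2) = mex{1,0} = 2
G(3) = mex{2,1} = 0
G(4) = mex{0,2} = 1
G(5) = mex{1,0} = 2
G(6) = mex{2,1} = 0
G(7) = mex{0,2,0} = 1
G(8) = mex{1,0,1} = 2
G(9) = mex{2,1,2} = 0
G(10) = mex{0,2,0} = 1
G(11) = mex{1,0,1} = 2
G(12) = mex{2,1,2} = 0
G(13) = mex{0,2,0} = 1
G(14) = mex{1,0,1} = 2
G(15) = mex{2,1,2} = 0
G(16) = mex{0,2,0} = 1
G(17) = mex{1,0,1} = 2
G_A(17) = 2.
Stack B, S = {2, 3, 4, 7, 8}:
n : 0 1 2 3 4 5 6 7 8
G : 0 0 1 1 2 2 0 3 1
G_B(8) = 1.
Combined Grundy value = 2 ⊕ 1 = 3.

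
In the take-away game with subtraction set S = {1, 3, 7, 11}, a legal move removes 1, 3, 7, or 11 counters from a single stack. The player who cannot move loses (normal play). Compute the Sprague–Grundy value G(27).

1

G(0) = 0
G(1) = mex{0} = 1
G(2) = mex{1} = 0
G(3) = mex{0,0} = 1
G(4) = mex{1,1} = 0
G(5) = mex{0,0} = 1
G(6) = mex{1,1} = 0
G(7) = mex{0,0,0} = 1
G(8) = mex{1,1,1} = 0
G(9) = mex{0,0,0} = 1
G(10) = mex{1,1,1} = 0
G(11) = mex{0,0,0,0} = 1
G(12) = mex{1,1,1,1} = 0
G(13) = mex{0,0,0,0} = 1
G(14) = mex{1,1,1,1} = 0
G(15) = mex{0,0,0,0} = 1
G(16) = mex{1,1,1,1} = 0
G(17) = mex{0,0,0,0} = 1
G(18) = mex{1,1,1,1} = 0
G(19) = mex{0,0,0,0} = 1
G(20) = mex{1,1,1,1} = 0
G(21) = mex{0,0,0,0} = 1
G(22) = mex{1,1,1,1} = 0
G(23) = mex{0,0,0,0} = 1
G(24) = mex{1,1,1,1} = 0
G(25) = mex{0,0,0,0} = 1
G(26) = mex{1,1,1,1} = 0
G(27) = mex{0,0,0,0} = 1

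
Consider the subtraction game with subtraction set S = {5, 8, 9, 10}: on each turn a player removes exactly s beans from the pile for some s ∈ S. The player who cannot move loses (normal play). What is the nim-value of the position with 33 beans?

0

n :  0  1  2  3  4  5  6  7  8  9 10 11 12 13 14 15 16 17 18 19 20 21 22 23 24 25 26 27 28 29 30 31 32 33
G :  0  0  0  0  0  1  1  1  1  1  2  2  2  2  2  0  0  0  0  0  1  1  1  1  1  2  2  2  2  2  0  0  0  0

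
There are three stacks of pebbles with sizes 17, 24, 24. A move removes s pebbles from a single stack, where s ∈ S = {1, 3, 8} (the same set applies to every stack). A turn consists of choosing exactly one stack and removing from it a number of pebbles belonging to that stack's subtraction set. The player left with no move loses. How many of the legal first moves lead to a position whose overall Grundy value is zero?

All stacks use S = {1, 3, 8}:
G(0) = 0
G(1) = mex{0} = 1
G(2) = mex{1} = 0
G(3) = mex{0,0} = 1
G(4) = mex{1,1} = 0
G(5) = mex{0,0} = 1
G(6) = mex{1,1} = 0
G(7) = mex{0,0} = 1
G(8) = mex{1,1,0} = 2
G(9) = mex{2,0,1} = 3
G(10) = mex{3,1,0} = 2
G(11) = mex{2,2,1} = 0
G(12) = mex{0,3,0} = 1
G(13) = mex{1,2,1} = 0
G(14) = mex{0,0,0} = 1
G(15) = mex{1,1,1} = 0
G(16) = mex{0,0,2} = 1
G(17) = mex{1,1,3} = 0
G(18) = mex{0,0,2} = 1
G(19) = mex{1,1,0} = 2
G(20) = mex{2,0,1} = 3
G(21) = mex{3,1,0} = 2
G(22) = mex{2,2,1} = 0
G(23) = mex{0,3,0} = 1
G(24) = mex{1,2,1} = 0
Stack A: G(17) = 0.
Stack B: G(24) = 0.
Stack C: G(24) = 0.
Combined Grundy value = 0 ⊕ 0 ⊕ 0 = 0.
A winning move leaves total XOR = 0, i.e. changes one component's Grundy value g to g ⊕ X where X is the current total.
Stack A: target g' = 0⊕0 = 0, but every legal move changes the Grundy value (mex property), so 0 moves.
Stack B: target g' = 0⊕0 = 0, but every legal move changes the Grundy value (mex property), so 0 moves.
Stack C: target g' = 0⊕0 = 0, but every legal move changes the Grundy value (mex property), so 0 moves.

0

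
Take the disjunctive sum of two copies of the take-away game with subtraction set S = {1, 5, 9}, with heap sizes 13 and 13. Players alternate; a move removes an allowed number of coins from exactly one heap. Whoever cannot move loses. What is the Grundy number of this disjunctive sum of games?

0

All heaps use S = {1, 5, 9}:
n :  0  1  2  3  4  5  6  7  8  9 10 11 12 13
G :  0  1  0  1  0  1  0  1  0  1  0  1  0  1
Heap A: G(13) = 1.
Heap B: G(13) = 1.
Combined Grundy value = 1 ⊕ 1 = 0.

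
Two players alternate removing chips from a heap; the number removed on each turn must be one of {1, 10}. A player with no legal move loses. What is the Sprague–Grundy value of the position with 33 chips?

n :  0  1  2  3  4  5  6  7  8  9 10 11 12 13 14 15 16 17 18 19 20 21 22 23 24 25 26 27 28 29 30 31 32 33
G :  0  1  0  1  0  1  0  1  0  1  2  0  1  0  1  0  1  0  1  0  1  2  0  1  0  1  0  1  0  1  0  1  2  0

0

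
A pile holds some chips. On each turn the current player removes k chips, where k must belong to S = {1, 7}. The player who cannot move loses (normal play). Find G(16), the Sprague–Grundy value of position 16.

G(0) = 0
G(1) = mex{0} = 1
G(2) = mex{1} = 0
G(3) = mex{0} = 1
G(4) = mex{1} = 0
G(5) = mex{0} = 1
G(6) = mex{1} = 0
G(7) = mex{0,0} = 1
G(8) = mex{1,1} = 0
G(9) = mex{0,0} = 1
G(10) = mex{1,1} = 0
G(11) = mex{0,0} = 1
G(12) = mex{1,1} = 0
G(13) = mex{0,0} = 1
G(14) = mex{1,1} = 0
G(15) = mex{0,0} = 1
G(16) = mex{1,1} = 0

0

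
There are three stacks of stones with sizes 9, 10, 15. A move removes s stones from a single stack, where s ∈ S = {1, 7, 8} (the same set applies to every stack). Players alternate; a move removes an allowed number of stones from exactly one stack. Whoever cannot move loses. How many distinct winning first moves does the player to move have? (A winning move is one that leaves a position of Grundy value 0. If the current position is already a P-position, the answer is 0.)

3

All stacks use S = {1, 7, 8}:
G(0) = 0
G(1) = mex{0} = 1
G(2) = mex{1} = 0
G(3) = mex{0} = 1
G(4) = mex{1} = 0
G(5) = mex{0} = 1
G(6) = mex{1} = 0
G(7) = mex{0,0} = 1
G(8) = mex{1,1,0} = 2
G(9) = mex{2,0,1} = 3
G(10) = mex{3,1,0} = 2
G(11) = mex{2,0,1} = 3
G(12) = mex{3,1,0} = 2
G(13) = mex{2,0,1} = 3
G(14) = mex{3,1,0} = 2
G(15) = mex{2,2,1} = 0
Stack A: G(9) = 3.
Stack B: G(10) = 2.
Stack C: G(15) = 0.
Combined Grundy value = 3 ⊕ 2 ⊕ 0 = 1.
A winning move leaves total XOR = 0, i.e. changes one component's Grundy value g to g ⊕ X where X is the current total.
Stack A: need g' = 3⊕1 = 2. Options: 9−1→G=2, 9−7→G=0, 9−8→G=1. Hits: 1.
Stack B: need g' = 2⊕1 = 3. Options: 10−1→G=3, 10−7→G=1, 10−8→G=0. Hits: 1.
Stack C: need g' = 0⊕1 = 1. Options: 15−1→G=2, 15−7→G=2, 15−8→G=1. Hits: 1.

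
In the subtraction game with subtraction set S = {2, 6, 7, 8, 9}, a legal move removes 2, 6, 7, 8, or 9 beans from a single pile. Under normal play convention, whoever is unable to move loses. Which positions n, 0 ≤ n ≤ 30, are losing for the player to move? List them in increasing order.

0, 1, 4, 5, 15, 16, 19, 20, 30

n :  0  1  2  3  4  5  6  7  8  9 10 11 12 13 14 15 16 17 18 19 20 21 22 23 24 25 26 27 28 29 30
G :  0  0  1  1  0  0  1  1  2  2  3  3  2  2  3  0  0  1  1  0  0  1  1  2  2  3  3  2  2  3  0
P-positions are exactly the n with G(n) = 0.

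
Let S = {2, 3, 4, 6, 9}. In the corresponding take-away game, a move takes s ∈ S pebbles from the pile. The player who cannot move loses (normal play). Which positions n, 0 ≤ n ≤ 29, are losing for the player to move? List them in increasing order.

0, 1, 8, 13, 18, 23, 28

G(0) = 0
G(1) = mex{} = 0
G(2) = mex{0} = 1
G(3) = mex{0,0} = 1
G(4) = mex{1,0,0} = 2
G(5) = mex{1,1,0} = 2
G(6) = mex{2,1,1,0} = 3
G(7) = mex{2,2,1,0} = 3
G(8) = mex{3,2,2,1} = 0
G(9) = mex{3,3,2,1,0} = 4
G(10) = mex{0,3,3,2,0} = 1
G(11) = mex{4,0,3,2,1} = 5
G(12) = mex{1,4,0,3,1} = 2
G(13) = mex{5,1,4,3,2} = 0
G(14) = mex{2,5,1,0,2} = 3
G(15) = mex{0,2,5,4,3} = 1
G(16) = mex{3,0,2,1,3} = 4
G(17) = mex{1,3,0,5,0} = 2
G(18) = mex{4,1,3,2,4} = 0
G(19) = mex{2,4,1,0,1} = 3
G(20) = mex{0,2,4,3,5} = 1
G(21) = mex{3,0,2,1,2} = 4
G(22) = mex{1,3,0,4,0} = 2
G(23) = mex{4,1,3,2,3} = 0
G(24) = mex{2,4,1,0,1} = 3
G(25) = mex{0,2,4,3,4} = 1
G(26) = mex{3,0,2,1,2} = 4
G(27) = mex{1,3,0,4,0} = 2
G(28) = mex{4,1,3,2,3} = 0
G(29) = mex{2,4,1,0,1} = 3
P-positions are exactly the n with G(n) = 0.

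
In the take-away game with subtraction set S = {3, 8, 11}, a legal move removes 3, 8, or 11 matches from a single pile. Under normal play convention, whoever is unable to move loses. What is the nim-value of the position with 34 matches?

2

G(0) = 0
G(1) = mex{} = 0
G(2) = mex{} = 0
G(3) = mex{0} = 1
G(4) = mex{0} = 1
G(5) = mex{0} = 1
G(6) = mex{1} = 0
G(7) = mex{1} = 0
G(8) = mex{1,0} = 2
G(9) = mex{0,0} = 1
G(10) = mex{0,0} = 1
G(11) = mex{2,1,0} = 3
G(12) = mex{1,1,0} = 2
G(13) = mex{1,1,0} = 2
G(14) = mex{3,0,1} = 2
G(15) = mex{2,0,1} = 3
G(16) = mex{2,2,1} = 0
G(17) = mex{2,1,0} = 3
G(18) = mex{3,1,0} = 2
G(19) = mex{0,3,2} = 1
G(20) = mex{3,2,1} = 0
G(21) = mex{2,2,1} = 0
G(22) = mex{1,2,3} = 0
G(23) = mex{0,3,2} = 1
G(24) = mex{0,0,2} = 1
G(25) = mex{0,3,2} = 1
G(26) = mex{1,2,3} = 0
G(27) = mex{1,1,0} = 2
G(28) = mex{1,0,3} = 2
G(29) = mex{0,0,2} = 1
G(30) = mex{2,0,1} = 3
G(31) = mex{2,1,0} = 3
G(32) = mex{1,1,0} = 2
G(33) = mex{3,1,0} = 2
G(34) = mex{3,0,1} = 2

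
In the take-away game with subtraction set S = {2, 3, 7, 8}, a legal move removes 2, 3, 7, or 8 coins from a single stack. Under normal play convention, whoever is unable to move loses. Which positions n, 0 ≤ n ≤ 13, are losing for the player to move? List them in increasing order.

0, 1, 5, 6, 10, 11

n :  0  1  2  3  4  5  6  7  8  9 10 11 12 13
G :  0  0  1  1  2  0  0  1  1  2  0  0  1  1
P-positions are exactly the n with G(n) = 0.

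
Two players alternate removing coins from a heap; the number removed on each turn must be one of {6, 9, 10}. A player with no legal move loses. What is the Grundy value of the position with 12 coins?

n :  0  1  2  3  4  5  6  7  8  9 10 11 12
G :  0  0  0  0  0  0  1  1  1  1  1  1  2

2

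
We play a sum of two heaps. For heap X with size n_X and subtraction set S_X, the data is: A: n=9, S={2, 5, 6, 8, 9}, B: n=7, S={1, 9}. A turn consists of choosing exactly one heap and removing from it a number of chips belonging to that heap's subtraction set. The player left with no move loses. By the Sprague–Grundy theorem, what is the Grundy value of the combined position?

Heap A, S = {2, 5, 6, 8, 9}:
G(0) = 0
G(1) = mex{} = 0
G(2) = mex{0} = 1
G(3) = mex{0} = 1
G(4) = mex{1} = 0
G(5) = mex{1,0} = 2
G(6) = mex{0,0,0} = 1
G(7) = mex{2,1,0} = 3
G(8) = mex{1,1,1,0} = 2
G(9) = mex{3,0,1,0,0} = 2
G_A(9) = 2.
Heap B, S = {1, 9}:
n : 0 1 2 3 4 5 6 7
G : 0 1 0 1 0 1 0 1
G_B(7) = 1.
Combined Grundy value = 2 ⊕ 1 = 3.

3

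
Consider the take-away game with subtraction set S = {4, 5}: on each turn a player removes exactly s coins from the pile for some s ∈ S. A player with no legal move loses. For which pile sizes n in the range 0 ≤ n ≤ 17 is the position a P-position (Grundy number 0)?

0, 1, 2, 3, 9, 10, 11, 12

n :  0  1  2  3  4  5  6  7  8  9 10 11 12 13 14 15 16 17
G :  0  0  0  0  1  1  1  1  2  0  0  0  0  1  1  1  1  2
P-positions are exactly the n with G(n) = 0.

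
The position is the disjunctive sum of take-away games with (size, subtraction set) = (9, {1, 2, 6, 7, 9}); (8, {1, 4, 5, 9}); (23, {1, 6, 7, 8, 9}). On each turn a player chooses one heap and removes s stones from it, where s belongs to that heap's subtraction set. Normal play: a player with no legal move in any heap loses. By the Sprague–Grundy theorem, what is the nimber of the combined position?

2

Heap A, S = {1, 2, 6, 7, 9}:
G(0) = 0
G(1) = mex{0} = 1
G(2) = mex{1,0} = 2
G(3) = mex{2,1} = 0
G(4) = mex{0,2} = 1
G(5) = mex{1,0} = 2
G(6) = mex{2,1,0} = 3
G(7) = mex{3,2,1,0} = 4
G(8) = mex{4,3,2,1} = 0
G(9) = mex{0,4,0,2,0} = 1
G_A(9) = 1.
Heap B, S = {1, 4, 5, 9}:
n : 0 1 2 3 4 5 6 7 8
G : 0 1 0 1 2 3 2 3 0
G_B(8) = 0.
Heap C, S = {1, 6, 7, 8, 9}:
n :  0  1  2  3  4  5  6  7  8  9 10 11 12 13 14 15 16 17 18 19 20 21 22 23
G :  0  1  0  1  0  1  2  3  2  3  2  3  4  5  0  1  0  1  0  1  2  3  2  3
G_C(23) = 3.
Combined Grundy value = 1 ⊕ 0 ⊕ 3 = 2.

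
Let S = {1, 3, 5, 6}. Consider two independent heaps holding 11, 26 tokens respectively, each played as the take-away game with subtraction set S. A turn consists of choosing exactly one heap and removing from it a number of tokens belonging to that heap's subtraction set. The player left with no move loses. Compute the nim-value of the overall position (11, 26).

All heaps use S = {1, 3, 5, 6}:
G(0) = 0
G(1) = mex{0} = 1
G(2) = mex{1} = 0
G(3) = mex{0,0} = 1
G(4) = mex{1,1} = 0
G(5) = mex{0,0,0} = 1
G(6) = mex{1,1,1,0} = 2
G(7) = mex{2,0,0,1} = 3
G(8) = mex{3,1,1,0} = 2
G(9) = mex{2,2,0,1} = 3
G(10) = mex{3,3,1,0} = 2
G(11) = mex{2,2,2,1} = 0
G(12) = mex{0,3,3,2} = 1
G(13) = mex{1,2,2,3} = 0
G(14) = mex{0,0,3,2} = 1
G(15) = mex{1,1,2,3} = 0
G(16) = mex{0,0,0,2} = 1
G(17) = mex{1,1,1,0} = 2
G(18) = mex{2,0,0,1} = 3
G(19) = mex{3,1,1,0} = 2
G(20) = mex{2,2,0,1} = 3
G(21) = mex{3,3,1,0} = 2
G(22) = mex{2,2,2,1} = 0
G(23) = mex{0,3,3,2} = 1
G(24) = mex{1,2,2,3} = 0
G(25) = mex{0,0,3,2} = 1
G(26) = mex{1,1,2,3} = 0
Heap A: G(11) = 0.
Heap B: G(26) = 0.
Combined Grundy value = 0 ⊕ 0 = 0.

0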